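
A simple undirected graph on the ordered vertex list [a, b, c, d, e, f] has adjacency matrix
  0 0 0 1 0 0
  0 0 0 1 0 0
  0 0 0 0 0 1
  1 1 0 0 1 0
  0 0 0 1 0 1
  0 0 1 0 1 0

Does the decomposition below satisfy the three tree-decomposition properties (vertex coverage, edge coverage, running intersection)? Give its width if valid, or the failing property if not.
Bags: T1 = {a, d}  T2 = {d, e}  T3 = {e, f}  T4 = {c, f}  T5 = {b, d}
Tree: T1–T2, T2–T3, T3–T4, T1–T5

Yes; width 1.

Vertex coverage: the bags together contain {a, b, c, d, e, f}, the full vertex set. Edge coverage: each edge of G has both endpoints in at least one bag. Running intersection: for every vertex, the bags containing it form a connected subtree. All three properties hold, so this is a valid tree decomposition of width max|bag| − 1 = 1, and hence tw(G) ≤ 1.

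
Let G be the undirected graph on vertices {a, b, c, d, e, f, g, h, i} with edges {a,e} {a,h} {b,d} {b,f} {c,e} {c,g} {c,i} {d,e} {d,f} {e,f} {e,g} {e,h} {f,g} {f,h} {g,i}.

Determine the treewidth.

2

A width-2 tree decomposition is:
Bags: B1 = {c, e, g}  B2 = {e, f, g}  B3 = {e, f, h}  B4 = {d, e, f}  B5 = {a, e, h}  B6 = {b, d, f}  B7 = {c, g, i}
Tree: B1–B2, B2–B3, B2–B4, B3–B5, B4–B6, B1–B7
Each bag holds 3 vertices, so the decomposition has width 2, which upper-bounds the treewidth. For the lower bound, the 3 vertices {a, e, h} are pairwise adjacent, and any tree decomposition puts a clique entirely inside one bag — forcing width ≥ 2. Hence tw(G) = 2 exactly.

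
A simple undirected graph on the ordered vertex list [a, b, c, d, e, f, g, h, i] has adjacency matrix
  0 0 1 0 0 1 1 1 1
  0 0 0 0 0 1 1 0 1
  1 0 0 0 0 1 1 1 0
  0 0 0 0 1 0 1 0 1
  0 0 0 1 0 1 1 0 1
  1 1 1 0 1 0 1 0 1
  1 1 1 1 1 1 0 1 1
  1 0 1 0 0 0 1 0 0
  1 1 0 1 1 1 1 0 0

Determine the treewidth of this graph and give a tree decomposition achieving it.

Each bag holds 4 vertices, so the decomposition has width 3, which upper-bounds the treewidth. Conversely, {d, e, g, i} is a clique of size 4, and the vertices of any clique must share a bag in every tree decomposition; so some bag has ≥ 4 vertices and tw(G) ≥ 3. The upper and lower bounds meet at 3, so that is the treewidth.

Treewidth 3.
One such decomposition:
Bags: B1 = {b, f, g, i}  B2 = {a, f, g, i}  B3 = {a, c, f, g}  B4 = {e, f, g, i}  B5 = {a, c, g, h}  B6 = {d, e, g, i}
Tree: B1–B2, B2–B3, B2–B4, B3–B5, B4–B6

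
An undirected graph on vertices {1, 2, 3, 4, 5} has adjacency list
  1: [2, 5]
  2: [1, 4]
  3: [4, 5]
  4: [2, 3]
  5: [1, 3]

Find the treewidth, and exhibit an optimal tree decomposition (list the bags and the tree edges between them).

Treewidth 2.
One optimal decomposition is:
Bags: B1 = {3, 4, 5}  B2 = {1, 4, 5}  B3 = {1, 2, 4}
Tree: B1–B2, B2–B3

Every bag has size at most 3, so the width is 3 − 1 = 2 and tw(G) ≤ 2. For the lower bound, G contains the cycle 4–3–5–1–2–4, so G is not a forest; only forests have treewidth ≤ 1, hence tw(G) ≥ 2. Hence tw(G) = 2 exactly.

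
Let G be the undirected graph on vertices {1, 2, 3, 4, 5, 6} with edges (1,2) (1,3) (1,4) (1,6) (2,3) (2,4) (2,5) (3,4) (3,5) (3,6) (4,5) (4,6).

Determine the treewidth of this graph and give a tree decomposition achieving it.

Treewidth 3.
One such decomposition:
Bags: B1 = {1, 2, 3, 4}  B2 = {1, 3, 4, 6}  B3 = {2, 3, 4, 5}
Tree: B1–B2, B1–B3

The largest bag has 4 vertices, giving width 3; this decomposition certifies tw(G) ≤ 3. For the lower bound, the 4 vertices {1, 2, 3, 4} are pairwise adjacent, and any tree decomposition puts a clique entirely inside one bag — forcing width ≥ 3. The upper and lower bounds meet at 3, so that is the treewidth.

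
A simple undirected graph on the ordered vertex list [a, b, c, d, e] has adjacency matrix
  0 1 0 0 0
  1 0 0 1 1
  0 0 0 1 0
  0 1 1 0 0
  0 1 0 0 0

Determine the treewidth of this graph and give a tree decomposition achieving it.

Treewidth 1.
One such decomposition:
Bags: B1 = {b, e}  B2 = {b, d}  B3 = {c, d}  B4 = {a, b}
Tree: B1–B2, B2–B3, B2–B4

Every bag has size at most 2, so the width is 2 − 1 = 1 and tw(G) ≤ 1. Any graph with an edge has treewidth ≥ 1, and G has the edge e–b. Therefore the treewidth is 1.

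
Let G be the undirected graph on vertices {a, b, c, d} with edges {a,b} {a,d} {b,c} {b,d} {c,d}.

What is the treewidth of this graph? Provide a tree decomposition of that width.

Each bag holds 3 vertices, so the decomposition has width 2, which upper-bounds the treewidth. Conversely, {b, c, d} is a clique of size 3, and the vertices of any clique must share a bag in every tree decomposition; so some bag has ≥ 3 vertices and tw(G) ≥ 2. Hence tw(G) = 2 exactly.

Treewidth 2.
One such decomposition:
Bags: B1 = {b, c, d}  B2 = {a, b, d}
Tree: B1–B2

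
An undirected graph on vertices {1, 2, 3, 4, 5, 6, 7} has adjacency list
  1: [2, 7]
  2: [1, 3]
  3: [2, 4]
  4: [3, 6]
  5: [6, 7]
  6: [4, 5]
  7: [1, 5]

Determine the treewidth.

2

A width-2 tree decomposition is:
Bags: B1 = {4, 5, 6}  B2 = {3, 4, 5}  B3 = {2, 3, 5}  B4 = {1, 2, 5}  B5 = {1, 5, 7}
Tree: B1–B2, B2–B3, B3–B4, B4–B5
Every bag has size at most 3, so the width is 3 − 1 = 2 and tw(G) ≤ 2. For the lower bound, G contains the cycle 5–6–4–3–2–1–7–5, so G is not a forest; only forests have treewidth ≤ 1, hence tw(G) ≥ 2. Therefore the treewidth is 2.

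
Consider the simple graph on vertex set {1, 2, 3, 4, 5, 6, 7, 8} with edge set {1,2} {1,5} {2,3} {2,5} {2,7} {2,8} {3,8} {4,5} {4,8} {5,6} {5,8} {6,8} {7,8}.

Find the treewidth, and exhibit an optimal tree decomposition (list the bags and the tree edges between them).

Treewidth 2.
One such decomposition:
Bags: B1 = {2, 5, 8}  B2 = {2, 7, 8}  B3 = {2, 3, 8}  B4 = {4, 5, 8}  B5 = {1, 2, 5}  B6 = {5, 6, 8}
Tree: B1–B2, B2–B3, B1–B4, B1–B5, B4–B6

The largest bag has 3 vertices, giving width 2; this decomposition certifies tw(G) ≤ 2. For the lower bound, the 3 vertices {2, 3, 8} are pairwise adjacent, and any tree decomposition puts a clique entirely inside one bag — forcing width ≥ 2. Hence tw(G) = 2 exactly.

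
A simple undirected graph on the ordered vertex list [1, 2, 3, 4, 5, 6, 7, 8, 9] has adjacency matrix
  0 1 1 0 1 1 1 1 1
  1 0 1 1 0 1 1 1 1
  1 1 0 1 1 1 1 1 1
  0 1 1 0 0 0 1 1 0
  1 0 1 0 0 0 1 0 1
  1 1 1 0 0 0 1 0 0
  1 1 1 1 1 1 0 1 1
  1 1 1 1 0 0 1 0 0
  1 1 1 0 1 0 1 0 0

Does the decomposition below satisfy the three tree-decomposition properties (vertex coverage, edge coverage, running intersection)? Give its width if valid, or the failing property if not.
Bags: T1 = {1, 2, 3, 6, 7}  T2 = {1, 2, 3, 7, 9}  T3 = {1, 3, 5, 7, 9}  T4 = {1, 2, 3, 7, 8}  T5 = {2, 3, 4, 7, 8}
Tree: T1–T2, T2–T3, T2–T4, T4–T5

Yes; width 4.

Vertex coverage: the bags together contain {1, 2, 3, 4, 5, 6, 7, 8, 9}, the full vertex set. Edge coverage: each edge of G has both endpoints in at least one bag. Running intersection: for every vertex, the bags containing it form a connected subtree. All three properties hold, so this is a valid tree decomposition of width max|bag| − 1 = 4, and hence tw(G) ≤ 4.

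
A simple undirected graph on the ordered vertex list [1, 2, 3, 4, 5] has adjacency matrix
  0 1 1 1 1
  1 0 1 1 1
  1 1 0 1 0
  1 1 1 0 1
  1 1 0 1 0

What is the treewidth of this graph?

A width-3 tree decomposition is:
Bags: B1 = {1, 2, 3, 4}  B2 = {1, 2, 4, 5}
Tree: B1–B2
Each bag holds 4 vertices, so the decomposition has width 3, which upper-bounds the treewidth. On the other hand G contains the 4-clique {1, 2, 3, 4}. A clique must lie in a single bag of any decomposition, so no decomposition can have width below 3. Therefore the treewidth is 3.

3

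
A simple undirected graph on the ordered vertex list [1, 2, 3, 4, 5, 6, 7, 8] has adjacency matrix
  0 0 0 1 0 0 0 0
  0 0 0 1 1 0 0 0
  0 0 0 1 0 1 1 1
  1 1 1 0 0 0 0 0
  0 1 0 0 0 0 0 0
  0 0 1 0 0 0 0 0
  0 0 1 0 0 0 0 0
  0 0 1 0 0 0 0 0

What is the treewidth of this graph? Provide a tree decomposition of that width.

Each bag holds 2 vertices, so the decomposition has width 1, which upper-bounds the treewidth. G has an edge, so its treewidth is at least 1. Hence tw(G) = 1 exactly.

Treewidth 1.
One such decomposition:
Bags: B1 = {2, 4}  B2 = {3, 4}  B3 = {2, 5}  B4 = {1, 4}  B5 = {3, 6}  B6 = {3, 7}  B7 = {3, 8}
Tree: B1–B2, B1–B3, B2–B4, B2–B5, B5–B6, B2–B7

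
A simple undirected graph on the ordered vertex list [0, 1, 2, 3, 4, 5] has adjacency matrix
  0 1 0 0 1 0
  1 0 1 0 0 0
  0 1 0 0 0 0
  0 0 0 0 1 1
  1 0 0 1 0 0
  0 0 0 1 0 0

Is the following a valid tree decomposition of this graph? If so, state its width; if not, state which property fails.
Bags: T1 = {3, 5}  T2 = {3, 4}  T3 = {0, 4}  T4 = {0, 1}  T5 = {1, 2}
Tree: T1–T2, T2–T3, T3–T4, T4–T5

Yes; width 1.

Checking the three conditions: (i) the bags cover all of {0, 1, 2, 3, 4, 5}; (ii) for each edge, some bag contains both endpoints; (iii) the bags containing any fixed vertex form a subtree. All hold, so the decomposition is valid with width 2 − 1 = 1.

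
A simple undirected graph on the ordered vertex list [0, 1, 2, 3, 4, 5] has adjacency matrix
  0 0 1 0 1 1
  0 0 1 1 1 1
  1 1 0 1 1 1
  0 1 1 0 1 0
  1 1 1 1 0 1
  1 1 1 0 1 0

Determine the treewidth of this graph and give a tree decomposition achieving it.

Every bag has size at most 4, so the width is 4 − 1 = 3 and tw(G) ≤ 3. On the other hand G contains the 4-clique {0, 2, 4, 5}. A clique must lie in a single bag of any decomposition, so no decomposition can have width below 3. Therefore the treewidth is 3.

Treewidth 3.
One such decomposition:
Bags: B1 = {1, 2, 3, 4}  B2 = {1, 2, 4, 5}  B3 = {0, 2, 4, 5}
Tree: B1–B2, B2–B3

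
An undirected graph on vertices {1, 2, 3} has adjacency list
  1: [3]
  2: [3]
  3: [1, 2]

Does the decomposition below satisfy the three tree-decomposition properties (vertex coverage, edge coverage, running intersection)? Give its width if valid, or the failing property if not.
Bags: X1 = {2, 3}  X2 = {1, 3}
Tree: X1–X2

Yes; width 1.

Vertex coverage: the bags together contain {1, 2, 3}, the full vertex set. Edge coverage: each edge of G has both endpoints in at least one bag. Running intersection: for every vertex, the bags containing it form a connected subtree. All three properties hold, so this is a valid tree decomposition of width max|bag| − 1 = 1, and hence tw(G) ≤ 1.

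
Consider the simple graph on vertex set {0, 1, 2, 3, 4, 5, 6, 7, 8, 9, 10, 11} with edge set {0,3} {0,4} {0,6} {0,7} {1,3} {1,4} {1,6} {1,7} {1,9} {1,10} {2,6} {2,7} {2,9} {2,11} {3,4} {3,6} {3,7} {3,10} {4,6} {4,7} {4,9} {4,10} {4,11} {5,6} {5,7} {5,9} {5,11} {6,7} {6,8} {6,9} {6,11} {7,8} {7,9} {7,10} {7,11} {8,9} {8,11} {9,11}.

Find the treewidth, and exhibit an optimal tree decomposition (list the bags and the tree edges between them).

Each bag holds 5 vertices, so the decomposition has width 4, which upper-bounds the treewidth. For the lower bound, the 5 vertices {1, 3, 4, 7, 10} are pairwise adjacent, and any tree decomposition puts a clique entirely inside one bag — forcing width ≥ 4. The upper and lower bounds meet at 4, so that is the treewidth.

Treewidth 4.
One optimal decomposition is:
Bags: B1 = {4, 6, 7, 9, 11}  B2 = {1, 4, 6, 7, 9}  B3 = {5, 6, 7, 9, 11}  B4 = {1, 3, 4, 6, 7}  B5 = {1, 3, 4, 7, 10}  B6 = {6, 7, 8, 9, 11}  B7 = {2, 6, 7, 9, 11}  B8 = {0, 3, 4, 6, 7}
Tree: B1–B2, B1–B3, B2–B4, B4–B5, B1–B6, B3–B7, B4–B8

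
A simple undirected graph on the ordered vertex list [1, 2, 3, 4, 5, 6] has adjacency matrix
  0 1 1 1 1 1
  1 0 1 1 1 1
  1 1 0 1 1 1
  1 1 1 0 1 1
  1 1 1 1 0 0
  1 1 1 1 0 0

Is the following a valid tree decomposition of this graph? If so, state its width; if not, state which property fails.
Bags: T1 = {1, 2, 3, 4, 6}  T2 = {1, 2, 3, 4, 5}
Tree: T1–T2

Checking the three conditions: (i) the bags cover all of {1, 2, 3, 4, 5, 6}; (ii) for each edge, some bag contains both endpoints; (iii) the bags containing any fixed vertex form a subtree. All hold, so the decomposition is valid with width 5 − 1 = 4.

Yes; width 4.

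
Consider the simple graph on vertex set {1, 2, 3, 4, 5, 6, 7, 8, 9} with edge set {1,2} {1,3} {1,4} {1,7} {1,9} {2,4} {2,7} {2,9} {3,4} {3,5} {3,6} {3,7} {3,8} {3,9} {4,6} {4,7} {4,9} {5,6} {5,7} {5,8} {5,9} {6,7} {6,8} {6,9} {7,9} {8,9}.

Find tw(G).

4

A width-4 tree decomposition is:
Bags: B1 = {1, 3, 4, 7, 9}  B2 = {1, 2, 4, 7, 9}  B3 = {3, 4, 6, 7, 9}  B4 = {3, 5, 6, 7, 9}  B5 = {3, 5, 6, 8, 9}
Tree: B1–B2, B1–B3, B3–B4, B4–B5
Every bag has size at most 5, so the width is 5 − 1 = 4 and tw(G) ≤ 4. On the other hand G contains the 5-clique {1, 2, 4, 7, 9}. A clique must lie in a single bag of any decomposition, so no decomposition can have width below 4. The upper and lower bounds meet at 4, so that is the treewidth.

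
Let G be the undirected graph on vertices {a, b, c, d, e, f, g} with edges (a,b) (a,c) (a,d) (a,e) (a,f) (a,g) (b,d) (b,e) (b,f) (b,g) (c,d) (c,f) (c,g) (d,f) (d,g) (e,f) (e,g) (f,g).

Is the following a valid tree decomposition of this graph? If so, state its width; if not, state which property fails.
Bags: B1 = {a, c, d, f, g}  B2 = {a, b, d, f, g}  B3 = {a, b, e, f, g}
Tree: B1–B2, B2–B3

Yes; width 4.

Checking the three conditions: (i) the bags cover all of {a, b, c, d, e, f, g}; (ii) for each edge, some bag contains both endpoints; (iii) the bags containing any fixed vertex form a subtree. All hold, so the decomposition is valid with width 5 − 1 = 4.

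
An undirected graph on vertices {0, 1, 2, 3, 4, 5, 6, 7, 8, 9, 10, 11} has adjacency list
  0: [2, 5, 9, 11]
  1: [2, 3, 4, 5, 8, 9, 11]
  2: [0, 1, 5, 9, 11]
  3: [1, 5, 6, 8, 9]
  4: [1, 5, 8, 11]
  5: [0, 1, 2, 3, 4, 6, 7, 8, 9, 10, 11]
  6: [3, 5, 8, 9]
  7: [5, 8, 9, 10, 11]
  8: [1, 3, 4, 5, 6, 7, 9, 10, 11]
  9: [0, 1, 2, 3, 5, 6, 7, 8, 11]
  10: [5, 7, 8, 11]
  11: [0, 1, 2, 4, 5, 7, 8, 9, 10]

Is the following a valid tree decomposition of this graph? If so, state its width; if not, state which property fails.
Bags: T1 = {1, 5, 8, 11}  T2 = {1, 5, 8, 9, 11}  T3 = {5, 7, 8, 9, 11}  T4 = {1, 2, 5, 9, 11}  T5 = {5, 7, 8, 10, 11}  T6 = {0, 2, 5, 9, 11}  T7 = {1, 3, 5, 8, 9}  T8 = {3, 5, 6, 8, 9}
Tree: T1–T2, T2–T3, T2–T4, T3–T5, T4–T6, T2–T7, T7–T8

A tree decomposition must satisfy three properties: every vertex lies in some bag; for every edge, both endpoints lie together in some bag; and for every vertex, the bags containing it form a connected subtree. Here vertex 4 appears in no bag, so the decomposition is invalid.

No — vertex 4 appears in no bag.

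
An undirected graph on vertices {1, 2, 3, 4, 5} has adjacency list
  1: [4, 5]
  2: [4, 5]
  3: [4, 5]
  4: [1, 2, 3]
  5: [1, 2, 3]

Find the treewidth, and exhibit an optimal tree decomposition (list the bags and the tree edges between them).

Each bag holds 3 vertices, so the decomposition has width 2, which upper-bounds the treewidth. Since 5–2–4–3–5 is a cycle in G, G is not acyclic. Forests are exactly the graphs of treewidth ≤ 1, so tw(G) ≥ 2. Hence tw(G) = 2 exactly.

Treewidth 2.
One such decomposition:
Bags: B1 = {2, 4, 5}  B2 = {3, 4, 5}  B3 = {1, 4, 5}
Tree: B1–B2, B2–B3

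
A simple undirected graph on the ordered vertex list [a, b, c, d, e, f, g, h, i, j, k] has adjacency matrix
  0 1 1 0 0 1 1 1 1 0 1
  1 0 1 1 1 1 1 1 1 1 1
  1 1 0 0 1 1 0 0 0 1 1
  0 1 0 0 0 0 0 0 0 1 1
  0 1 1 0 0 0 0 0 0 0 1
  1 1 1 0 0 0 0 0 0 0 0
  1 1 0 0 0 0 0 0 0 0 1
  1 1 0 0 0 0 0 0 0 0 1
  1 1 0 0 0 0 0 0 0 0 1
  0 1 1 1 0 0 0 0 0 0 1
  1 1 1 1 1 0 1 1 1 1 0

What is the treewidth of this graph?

A width-3 tree decomposition is:
Bags: B1 = {a, b, c, k}  B2 = {a, b, i, k}  B3 = {a, b, h, k}  B4 = {b, c, j, k}  B5 = {b, d, j, k}  B6 = {a, b, c, f}  B7 = {a, b, g, k}  B8 = {b, c, e, k}
Tree: B1–B2, B2–B3, B1–B4, B4–B5, B1–B6, B3–B7, B4–B8
The largest bag has 4 vertices, giving width 3; this decomposition certifies tw(G) ≤ 3. On the other hand G contains the 4-clique {a, b, c, f}. A clique must lie in a single bag of any decomposition, so no decomposition can have width below 3. Hence tw(G) = 3 exactly.

3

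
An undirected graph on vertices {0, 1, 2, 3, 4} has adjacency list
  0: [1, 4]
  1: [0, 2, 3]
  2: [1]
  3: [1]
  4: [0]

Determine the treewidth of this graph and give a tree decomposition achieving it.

Treewidth 1.
One such decomposition:
Bags: B1 = {0, 4}  B2 = {0, 1}  B3 = {1, 3}  B4 = {1, 2}
Tree: B1–B2, B2–B3, B3–B4

Each bag holds 2 vertices, so the decomposition has width 1, which upper-bounds the treewidth. G has an edge, so its treewidth is at least 1. Therefore the treewidth is 1.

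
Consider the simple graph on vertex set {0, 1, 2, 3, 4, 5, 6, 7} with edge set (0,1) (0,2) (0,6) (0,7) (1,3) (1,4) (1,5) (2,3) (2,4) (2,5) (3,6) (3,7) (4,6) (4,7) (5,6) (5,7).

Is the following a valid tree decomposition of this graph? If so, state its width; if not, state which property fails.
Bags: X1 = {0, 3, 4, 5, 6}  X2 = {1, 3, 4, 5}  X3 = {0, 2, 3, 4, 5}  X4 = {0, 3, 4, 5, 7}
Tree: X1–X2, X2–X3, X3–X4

A tree decomposition must satisfy three properties: every vertex lies in some bag; for every edge, both endpoints lie together in some bag; and for every vertex, the bags containing it form a connected subtree. Here edge (0,1) lies in no bag, so the decomposition is invalid.

No — edge (0,1) lies in no bag.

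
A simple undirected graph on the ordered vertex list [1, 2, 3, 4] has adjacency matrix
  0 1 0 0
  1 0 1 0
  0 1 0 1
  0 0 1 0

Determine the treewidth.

A width-1 tree decomposition is:
Bags: B1 = {3, 4}  B2 = {2, 3}  B3 = {1, 2}
Tree: B1–B2, B2–B3
The largest bag has 2 vertices, giving width 1; this decomposition certifies tw(G) ≤ 1. G has an edge, so its treewidth is at least 1. Combining the bounds, tw(G) = 1.

1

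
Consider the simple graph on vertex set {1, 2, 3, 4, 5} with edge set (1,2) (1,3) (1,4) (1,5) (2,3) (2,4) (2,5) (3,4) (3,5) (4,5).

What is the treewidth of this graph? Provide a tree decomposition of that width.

A single bag containing all 5 vertices is trivially a valid decomposition of width 4. On the other hand G contains the 5-clique {1, 2, 3, 4, 5}. A clique must lie in a single bag of any decomposition, so no decomposition can have width below 4. The upper and lower bounds meet at 4, so that is the treewidth.

Treewidth 4.
Bags: B1 = {1, 2, 3, 4, 5}
Tree: (single bag)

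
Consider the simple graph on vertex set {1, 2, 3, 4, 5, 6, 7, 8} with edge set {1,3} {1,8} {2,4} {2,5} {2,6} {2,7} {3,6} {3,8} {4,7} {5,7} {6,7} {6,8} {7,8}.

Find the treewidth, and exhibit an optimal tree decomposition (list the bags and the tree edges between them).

The largest bag has 3 vertices, giving width 2; this decomposition certifies tw(G) ≤ 2. Conversely, {1, 3, 8} is a clique of size 3, and the vertices of any clique must share a bag in every tree decomposition; so some bag has ≥ 3 vertices and tw(G) ≥ 2. The upper and lower bounds meet at 2, so that is the treewidth.

Treewidth 2.
Bags: B1 = {2, 5, 7}  B2 = {2, 6, 7}  B3 = {6, 7, 8}  B4 = {2, 4, 7}  B5 = {3, 6, 8}  B6 = {1, 3, 8}
Tree: B1–B2, B2–B3, B1–B4, B3–B5, B5–B6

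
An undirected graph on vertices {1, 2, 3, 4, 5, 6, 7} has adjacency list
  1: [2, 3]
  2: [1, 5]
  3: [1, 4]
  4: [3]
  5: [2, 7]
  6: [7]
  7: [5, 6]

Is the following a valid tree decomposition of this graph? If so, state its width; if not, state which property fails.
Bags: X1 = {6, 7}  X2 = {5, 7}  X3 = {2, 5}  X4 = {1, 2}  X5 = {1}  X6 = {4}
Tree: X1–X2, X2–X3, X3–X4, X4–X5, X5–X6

A tree decomposition must satisfy three properties: every vertex lies in some bag; for every edge, both endpoints lie together in some bag; and for every vertex, the bags containing it form a connected subtree. Here vertex 3 appears in no bag, so the decomposition is invalid.

No — vertex 3 appears in no bag.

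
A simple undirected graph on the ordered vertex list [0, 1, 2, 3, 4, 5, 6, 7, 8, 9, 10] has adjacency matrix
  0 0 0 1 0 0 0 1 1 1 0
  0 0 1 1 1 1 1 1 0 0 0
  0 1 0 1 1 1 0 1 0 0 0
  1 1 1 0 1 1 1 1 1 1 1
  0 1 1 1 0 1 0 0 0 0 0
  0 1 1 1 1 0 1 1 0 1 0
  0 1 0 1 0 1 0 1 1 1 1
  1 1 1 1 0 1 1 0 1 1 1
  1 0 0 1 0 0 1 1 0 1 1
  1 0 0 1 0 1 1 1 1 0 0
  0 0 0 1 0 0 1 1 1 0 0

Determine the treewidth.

A width-4 tree decomposition is:
Bags: B1 = {1, 3, 5, 6, 7}  B2 = {3, 5, 6, 7, 9}  B3 = {3, 6, 7, 8, 9}  B4 = {1, 2, 3, 5, 7}  B5 = {0, 3, 7, 8, 9}  B6 = {3, 6, 7, 8, 10}  B7 = {1, 2, 3, 4, 5}
Tree: B1–B2, B2–B3, B1–B4, B3–B5, B3–B6, B4–B7
The largest bag has 5 vertices, giving width 4; this decomposition certifies tw(G) ≤ 4. Conversely, {1, 2, 3, 4, 5} is a clique of size 5, and the vertices of any clique must share a bag in every tree decomposition; so some bag has ≥ 5 vertices and tw(G) ≥ 4. Hence tw(G) = 4 exactly.

4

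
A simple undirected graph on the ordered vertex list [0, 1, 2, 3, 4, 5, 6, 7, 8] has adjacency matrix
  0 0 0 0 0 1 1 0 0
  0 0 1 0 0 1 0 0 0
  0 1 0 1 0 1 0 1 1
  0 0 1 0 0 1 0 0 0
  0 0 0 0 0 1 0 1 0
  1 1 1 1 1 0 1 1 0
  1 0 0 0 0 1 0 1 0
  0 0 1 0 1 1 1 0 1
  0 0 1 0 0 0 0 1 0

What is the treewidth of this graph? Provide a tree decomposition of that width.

Treewidth 2.
One such decomposition:
Bags: B1 = {1, 2, 5}  B2 = {2, 3, 5}  B3 = {2, 5, 7}  B4 = {5, 6, 7}  B5 = {2, 7, 8}  B6 = {4, 5, 7}  B7 = {0, 5, 6}
Tree: B1–B2, B1–B3, B3–B4, B3–B5, B3–B6, B4–B7

Each bag holds 3 vertices, so the decomposition has width 2, which upper-bounds the treewidth. On the other hand G contains the 3-clique {2, 7, 8}. A clique must lie in a single bag of any decomposition, so no decomposition can have width below 2. Hence tw(G) = 2 exactly.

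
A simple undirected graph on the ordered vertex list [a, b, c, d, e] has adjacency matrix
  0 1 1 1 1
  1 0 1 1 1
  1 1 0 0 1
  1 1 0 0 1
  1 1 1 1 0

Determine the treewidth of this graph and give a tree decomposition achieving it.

Treewidth 3.
Bags: B1 = {a, b, d, e}  B2 = {a, b, c, e}
Tree: B1–B2

Every bag has size at most 4, so the width is 4 − 1 = 3 and tw(G) ≤ 3. On the other hand G contains the 4-clique {a, b, d, e}. A clique must lie in a single bag of any decomposition, so no decomposition can have width below 3. Hence tw(G) = 3 exactly.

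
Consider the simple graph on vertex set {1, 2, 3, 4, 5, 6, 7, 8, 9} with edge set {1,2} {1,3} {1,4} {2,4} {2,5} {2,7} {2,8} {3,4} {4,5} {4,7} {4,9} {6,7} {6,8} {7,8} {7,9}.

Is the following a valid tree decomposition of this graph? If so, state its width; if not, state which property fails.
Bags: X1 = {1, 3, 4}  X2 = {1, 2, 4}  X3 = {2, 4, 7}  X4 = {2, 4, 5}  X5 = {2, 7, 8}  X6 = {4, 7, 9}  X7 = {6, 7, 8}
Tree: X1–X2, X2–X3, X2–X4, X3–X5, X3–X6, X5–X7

Every vertex of G appears in some bag (union = {1, 2, 3, 4, 5, 6, 7, 8, 9}); every edge is covered by a bag; and for each vertex v the set of bags containing v is connected in the bag tree. The decomposition is therefore valid. The largest bag has 3 vertices, so the width is 2.

Yes; width 2.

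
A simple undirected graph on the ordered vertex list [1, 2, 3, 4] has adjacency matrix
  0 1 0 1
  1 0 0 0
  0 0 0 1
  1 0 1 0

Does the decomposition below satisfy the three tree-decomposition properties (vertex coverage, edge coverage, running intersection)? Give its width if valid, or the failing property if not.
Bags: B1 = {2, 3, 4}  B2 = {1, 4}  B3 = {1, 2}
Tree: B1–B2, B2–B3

No — bags containing vertex 2 are not connected in the tree.

A tree decomposition must satisfy three properties: every vertex lies in some bag; for every edge, both endpoints lie together in some bag; and for every vertex, the bags containing it form a connected subtree. Here bags containing vertex 2 are not connected in the tree, so the decomposition is invalid.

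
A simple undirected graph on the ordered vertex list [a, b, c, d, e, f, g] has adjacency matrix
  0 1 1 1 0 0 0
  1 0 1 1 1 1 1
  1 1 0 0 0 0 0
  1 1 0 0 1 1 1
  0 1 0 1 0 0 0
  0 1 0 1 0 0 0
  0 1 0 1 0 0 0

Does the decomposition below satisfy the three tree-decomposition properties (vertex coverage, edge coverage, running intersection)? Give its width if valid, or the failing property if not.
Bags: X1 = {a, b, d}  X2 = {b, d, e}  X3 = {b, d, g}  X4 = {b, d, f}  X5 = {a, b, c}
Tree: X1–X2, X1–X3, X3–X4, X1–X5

Checking the three conditions: (i) the bags cover all of {a, b, c, d, e, f, g}; (ii) for each edge, some bag contains both endpoints; (iii) the bags containing any fixed vertex form a subtree. All hold, so the decomposition is valid with width 3 − 1 = 2.

Yes; width 2.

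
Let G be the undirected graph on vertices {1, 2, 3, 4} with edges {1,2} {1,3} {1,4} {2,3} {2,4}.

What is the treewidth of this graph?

A width-2 tree decomposition is:
Bags: B1 = {1, 2, 4}  B2 = {1, 2, 3}
Tree: B1–B2
Each bag holds 3 vertices, so the decomposition has width 2, which upper-bounds the treewidth. For the lower bound, the 3 vertices {1, 2, 3} are pairwise adjacent, and any tree decomposition puts a clique entirely inside one bag — forcing width ≥ 2. Hence tw(G) = 2 exactly.

2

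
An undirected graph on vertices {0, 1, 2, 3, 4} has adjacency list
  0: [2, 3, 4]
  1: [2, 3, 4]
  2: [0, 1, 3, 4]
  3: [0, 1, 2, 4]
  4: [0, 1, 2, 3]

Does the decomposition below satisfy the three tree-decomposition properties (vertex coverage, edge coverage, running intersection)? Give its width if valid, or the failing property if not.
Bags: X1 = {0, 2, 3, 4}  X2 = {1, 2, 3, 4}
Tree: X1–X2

Yes; width 3.

Vertex coverage: the bags together contain {0, 1, 2, 3, 4}, the full vertex set. Edge coverage: each edge of G has both endpoints in at least one bag. Running intersection: for every vertex, the bags containing it form a connected subtree. All three properties hold, so this is a valid tree decomposition of width max|bag| − 1 = 3, and hence tw(G) ≤ 3.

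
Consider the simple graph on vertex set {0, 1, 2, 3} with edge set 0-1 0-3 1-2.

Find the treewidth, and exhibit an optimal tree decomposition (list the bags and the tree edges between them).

The largest bag has 2 vertices, giving width 1; this decomposition certifies tw(G) ≤ 1. Any graph with an edge has treewidth ≥ 1, and G has the edge 2–1. Therefore the treewidth is 1.

Treewidth 1.
One optimal decomposition is:
Bags: B1 = {1, 2}  B2 = {0, 1}  B3 = {0, 3}
Tree: B1–B2, B2–B3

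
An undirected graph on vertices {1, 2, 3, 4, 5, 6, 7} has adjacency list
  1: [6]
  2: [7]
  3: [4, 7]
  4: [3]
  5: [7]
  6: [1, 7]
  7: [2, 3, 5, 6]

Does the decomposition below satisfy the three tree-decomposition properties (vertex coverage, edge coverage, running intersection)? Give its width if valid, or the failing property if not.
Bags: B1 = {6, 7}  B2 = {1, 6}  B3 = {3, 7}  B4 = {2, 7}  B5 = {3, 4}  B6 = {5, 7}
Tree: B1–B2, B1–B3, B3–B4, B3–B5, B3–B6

Every vertex of G appears in some bag (union = {1, 2, 3, 4, 5, 6, 7}); every edge is covered by a bag; and for each vertex v the set of bags containing v is connected in the bag tree. The decomposition is therefore valid. The largest bag has 2 vertices, so the width is 1.

Yes; width 1.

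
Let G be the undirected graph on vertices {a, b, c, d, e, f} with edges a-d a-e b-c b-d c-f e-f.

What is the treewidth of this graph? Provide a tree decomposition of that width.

Treewidth 2.
One optimal decomposition is:
Bags: B1 = {b, c, d}  B2 = {a, c, d}  B3 = {a, c, e}  B4 = {c, e, f}
Tree: B1–B2, B2–B3, B3–B4

The largest bag has 3 vertices, giving width 2; this decomposition certifies tw(G) ≤ 2. Since c–b–d–a–e–f–c is a cycle in G, G is not acyclic. Forests are exactly the graphs of treewidth ≤ 1, so tw(G) ≥ 2. The upper and lower bounds meet at 2, so that is the treewidth.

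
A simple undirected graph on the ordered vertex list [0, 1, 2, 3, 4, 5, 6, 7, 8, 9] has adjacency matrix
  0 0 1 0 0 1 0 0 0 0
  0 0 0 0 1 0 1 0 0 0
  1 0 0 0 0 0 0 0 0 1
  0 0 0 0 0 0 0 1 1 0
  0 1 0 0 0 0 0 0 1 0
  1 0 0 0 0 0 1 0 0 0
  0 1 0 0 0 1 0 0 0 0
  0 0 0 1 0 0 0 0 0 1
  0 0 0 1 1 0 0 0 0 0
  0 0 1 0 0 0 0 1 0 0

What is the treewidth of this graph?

A width-2 tree decomposition is:
Bags: B1 = {0, 5, 6}  B2 = {0, 1, 6}  B3 = {0, 1, 4}  B4 = {0, 4, 8}  B5 = {0, 3, 8}  B6 = {0, 3, 7}  B7 = {0, 7, 9}  B8 = {0, 2, 9}
Tree: B1–B2, B2–B3, B3–B4, B4–B5, B5–B6, B6–B7, B7–B8
The largest bag has 3 vertices, giving width 2; this decomposition certifies tw(G) ≤ 2. The edges 0–5–6–1–4–8–3–7–9–2–0 form a cycle, so G is not a tree and its treewidth is at least 2. Hence tw(G) = 2 exactly.

2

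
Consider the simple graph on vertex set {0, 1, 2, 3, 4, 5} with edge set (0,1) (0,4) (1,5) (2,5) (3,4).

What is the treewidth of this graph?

A width-1 tree decomposition is:
Bags: B1 = {3, 4}  B2 = {0, 4}  B3 = {0, 1}  B4 = {1, 5}  B5 = {2, 5}
Tree: B1–B2, B2–B3, B3–B4, B4–B5
Every bag has size at most 2, so the width is 2 − 1 = 1 and tw(G) ≤ 1. G has an edge, so its treewidth is at least 1. Combining the bounds, tw(G) = 1.

1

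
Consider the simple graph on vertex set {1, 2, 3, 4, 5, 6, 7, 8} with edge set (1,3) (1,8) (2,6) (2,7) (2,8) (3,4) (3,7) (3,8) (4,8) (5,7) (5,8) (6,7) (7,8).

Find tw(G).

A width-2 tree decomposition is:
Bags: B1 = {1, 3, 8}  B2 = {3, 7, 8}  B3 = {3, 4, 8}  B4 = {2, 7, 8}  B5 = {2, 6, 7}  B6 = {5, 7, 8}
Tree: B1–B2, B1–B3, B2–B4, B4–B5, B2–B6
Each bag holds 3 vertices, so the decomposition has width 2, which upper-bounds the treewidth. On the other hand G contains the 3-clique {2, 7, 8}. A clique must lie in a single bag of any decomposition, so no decomposition can have width below 2. Hence tw(G) = 2 exactly.

2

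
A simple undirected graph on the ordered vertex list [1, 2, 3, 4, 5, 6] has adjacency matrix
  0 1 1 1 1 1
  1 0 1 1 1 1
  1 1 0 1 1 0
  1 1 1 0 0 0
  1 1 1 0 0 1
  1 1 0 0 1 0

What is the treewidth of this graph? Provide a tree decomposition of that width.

Treewidth 3.
One optimal decomposition is:
Bags: B1 = {1, 2, 3, 4}  B2 = {1, 2, 3, 5}  B3 = {1, 2, 5, 6}
Tree: B1–B2, B2–B3

The largest bag has 4 vertices, giving width 3; this decomposition certifies tw(G) ≤ 3. For the lower bound, the 4 vertices {1, 2, 3, 4} are pairwise adjacent, and any tree decomposition puts a clique entirely inside one bag — forcing width ≥ 3. Combining the bounds, tw(G) = 3.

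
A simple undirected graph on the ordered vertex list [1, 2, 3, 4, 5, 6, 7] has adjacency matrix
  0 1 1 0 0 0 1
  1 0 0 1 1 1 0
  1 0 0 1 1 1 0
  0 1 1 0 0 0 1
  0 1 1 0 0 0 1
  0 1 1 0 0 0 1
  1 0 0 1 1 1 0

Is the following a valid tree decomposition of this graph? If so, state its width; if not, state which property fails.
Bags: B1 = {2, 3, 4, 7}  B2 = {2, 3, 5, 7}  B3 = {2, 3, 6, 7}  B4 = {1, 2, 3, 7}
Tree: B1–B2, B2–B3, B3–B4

Yes; width 3.

Every vertex of G appears in some bag (union = {1, 2, 3, 4, 5, 6, 7}); every edge is covered by a bag; and for each vertex v the set of bags containing v is connected in the bag tree. The decomposition is therefore valid. The largest bag has 4 vertices, so the width is 3.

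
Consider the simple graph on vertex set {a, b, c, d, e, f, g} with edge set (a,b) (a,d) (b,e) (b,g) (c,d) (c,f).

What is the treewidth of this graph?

A width-1 tree decomposition is:
Bags: B1 = {c, d}  B2 = {a, d}  B3 = {a, b}  B4 = {b, g}  B5 = {c, f}  B6 = {b, e}
Tree: B1–B2, B2–B3, B3–B4, B1–B5, B4–B6
The largest bag has 2 vertices, giving width 1; this decomposition certifies tw(G) ≤ 1. G has an edge, so its treewidth is at least 1. The upper and lower bounds meet at 1, so that is the treewidth.

1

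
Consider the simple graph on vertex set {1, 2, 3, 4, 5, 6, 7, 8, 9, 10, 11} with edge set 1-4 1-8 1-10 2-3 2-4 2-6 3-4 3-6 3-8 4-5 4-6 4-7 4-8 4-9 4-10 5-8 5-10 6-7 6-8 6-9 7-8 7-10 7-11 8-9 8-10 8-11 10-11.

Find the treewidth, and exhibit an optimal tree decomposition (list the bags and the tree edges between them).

Treewidth 3.
One such decomposition:
Bags: B1 = {4, 7, 8, 10}  B2 = {4, 5, 8, 10}  B3 = {4, 6, 7, 8}  B4 = {3, 4, 6, 8}  B5 = {2, 3, 4, 6}  B6 = {7, 8, 10, 11}  B7 = {1, 4, 8, 10}  B8 = {4, 6, 8, 9}
Tree: B1–B2, B1–B3, B3–B4, B4–B5, B1–B6, B2–B7, B3–B8

The largest bag has 4 vertices, giving width 3; this decomposition certifies tw(G) ≤ 3. On the other hand G contains the 4-clique {7, 8, 10, 11}. A clique must lie in a single bag of any decomposition, so no decomposition can have width below 3. The upper and lower bounds meet at 3, so that is the treewidth.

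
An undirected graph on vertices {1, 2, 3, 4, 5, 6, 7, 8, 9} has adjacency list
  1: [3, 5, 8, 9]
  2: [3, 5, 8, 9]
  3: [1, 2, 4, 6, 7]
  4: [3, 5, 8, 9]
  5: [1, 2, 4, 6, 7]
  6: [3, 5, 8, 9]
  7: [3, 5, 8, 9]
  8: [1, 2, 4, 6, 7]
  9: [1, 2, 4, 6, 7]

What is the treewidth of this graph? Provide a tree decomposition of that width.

Each bag holds 5 vertices, so the decomposition has width 4, which upper-bounds the treewidth. For the lower bound: the 5 vertex sets {1,5}, {3,6}, {7,9}, {8}, {4} are disjoint, each induces a connected subgraph, and every pair is joined by at least one edge of G. Contracting each set to a single vertex therefore yields K_{5} as a minor, and since treewidth is minor-monotone, tw(G) ≥ tw(K_{5}) = 4. Combining the bounds, tw(G) = 4.

Treewidth 4.
One optimal decomposition is:
Bags: B1 = {1, 3, 5, 8, 9}  B2 = {3, 5, 6, 8, 9}  B3 = {3, 5, 7, 8, 9}  B4 = {3, 4, 5, 8, 9}  B5 = {2, 3, 5, 8, 9}
Tree: B1–B2, B2–B3, B3–B4, B4–B5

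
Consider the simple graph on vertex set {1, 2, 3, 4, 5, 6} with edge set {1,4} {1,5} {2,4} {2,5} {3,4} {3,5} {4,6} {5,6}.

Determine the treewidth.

2

A width-2 tree decomposition is:
Bags: B1 = {1, 4, 5}  B2 = {2, 4, 5}  B3 = {3, 4, 5}  B4 = {4, 5, 6}
Tree: B1–B2, B2–B3, B3–B4
Every bag has size at most 3, so the width is 3 − 1 = 2 and tw(G) ≤ 2. Since 4–1–5–2–4 is a cycle in G, G is not acyclic. Forests are exactly the graphs of treewidth ≤ 1, so tw(G) ≥ 2. Therefore the treewidth is 2.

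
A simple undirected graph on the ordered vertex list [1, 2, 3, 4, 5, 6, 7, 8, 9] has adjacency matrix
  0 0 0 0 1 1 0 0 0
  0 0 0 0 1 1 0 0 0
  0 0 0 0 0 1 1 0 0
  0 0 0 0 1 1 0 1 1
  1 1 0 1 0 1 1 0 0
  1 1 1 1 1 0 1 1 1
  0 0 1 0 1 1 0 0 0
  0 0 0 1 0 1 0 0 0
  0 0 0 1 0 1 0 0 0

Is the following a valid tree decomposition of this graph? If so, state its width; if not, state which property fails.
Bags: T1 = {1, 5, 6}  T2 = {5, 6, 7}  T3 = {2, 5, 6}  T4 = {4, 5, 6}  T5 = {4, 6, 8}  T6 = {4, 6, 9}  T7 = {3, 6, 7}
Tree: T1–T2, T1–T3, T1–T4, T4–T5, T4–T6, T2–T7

Yes; width 2.

Vertex coverage: the bags together contain {1, 2, 3, 4, 5, 6, 7, 8, 9}, the full vertex set. Edge coverage: each edge of G has both endpoints in at least one bag. Running intersection: for every vertex, the bags containing it form a connected subtree. All three properties hold, so this is a valid tree decomposition of width max|bag| − 1 = 2, and hence tw(G) ≤ 2.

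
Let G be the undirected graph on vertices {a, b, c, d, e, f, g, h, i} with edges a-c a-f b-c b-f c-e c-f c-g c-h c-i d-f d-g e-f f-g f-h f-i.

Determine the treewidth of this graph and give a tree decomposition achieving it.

Treewidth 2.
One such decomposition:
Bags: B1 = {c, f, g}  B2 = {a, c, f}  B3 = {c, e, f}  B4 = {b, c, f}  B5 = {c, f, h}  B6 = {c, f, i}  B7 = {d, f, g}
Tree: B1–B2, B2–B3, B2–B4, B2–B5, B3–B6, B1–B7

Every bag has size at most 3, so the width is 3 − 1 = 2 and tw(G) ≤ 2. Conversely, {d, f, g} is a clique of size 3, and the vertices of any clique must share a bag in every tree decomposition; so some bag has ≥ 3 vertices and tw(G) ≥ 2. The upper and lower bounds meet at 2, so that is the treewidth.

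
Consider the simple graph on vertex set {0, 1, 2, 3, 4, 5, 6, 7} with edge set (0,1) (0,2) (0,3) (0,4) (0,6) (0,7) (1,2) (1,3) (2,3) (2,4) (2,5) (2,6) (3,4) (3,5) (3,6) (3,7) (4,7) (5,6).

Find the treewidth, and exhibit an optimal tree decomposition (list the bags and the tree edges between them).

Treewidth 3.
One optimal decomposition is:
Bags: B1 = {0, 2, 3, 4}  B2 = {0, 3, 4, 7}  B3 = {0, 1, 2, 3}  B4 = {0, 2, 3, 6}  B5 = {2, 3, 5, 6}
Tree: B1–B2, B1–B3, B3–B4, B4–B5

The largest bag has 4 vertices, giving width 3; this decomposition certifies tw(G) ≤ 3. Conversely, {0, 1, 2, 3} is a clique of size 4, and the vertices of any clique must share a bag in every tree decomposition; so some bag has ≥ 4 vertices and tw(G) ≥ 3. Combining the bounds, tw(G) = 3.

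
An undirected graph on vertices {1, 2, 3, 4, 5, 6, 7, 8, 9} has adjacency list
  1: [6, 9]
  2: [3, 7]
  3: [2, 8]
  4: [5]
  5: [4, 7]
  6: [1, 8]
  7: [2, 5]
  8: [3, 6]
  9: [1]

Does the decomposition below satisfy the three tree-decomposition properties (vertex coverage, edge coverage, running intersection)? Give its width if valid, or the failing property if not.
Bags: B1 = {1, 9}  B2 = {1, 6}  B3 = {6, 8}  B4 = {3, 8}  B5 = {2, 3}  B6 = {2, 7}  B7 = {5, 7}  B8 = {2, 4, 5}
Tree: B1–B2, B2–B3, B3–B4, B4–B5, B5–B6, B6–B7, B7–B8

A tree decomposition must satisfy three properties: every vertex lies in some bag; for every edge, both endpoints lie together in some bag; and for every vertex, the bags containing it form a connected subtree. Here bags containing vertex 2 are not connected in the tree, so the decomposition is invalid.

No — bags containing vertex 2 are not connected in the tree.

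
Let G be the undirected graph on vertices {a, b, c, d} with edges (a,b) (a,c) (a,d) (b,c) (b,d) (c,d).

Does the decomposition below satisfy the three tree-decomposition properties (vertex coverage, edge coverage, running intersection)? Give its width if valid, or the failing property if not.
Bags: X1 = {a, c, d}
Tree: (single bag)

A tree decomposition must satisfy three properties: every vertex lies in some bag; for every edge, both endpoints lie together in some bag; and for every vertex, the bags containing it form a connected subtree. Here vertex b appears in no bag, so the decomposition is invalid.

No — vertex b appears in no bag.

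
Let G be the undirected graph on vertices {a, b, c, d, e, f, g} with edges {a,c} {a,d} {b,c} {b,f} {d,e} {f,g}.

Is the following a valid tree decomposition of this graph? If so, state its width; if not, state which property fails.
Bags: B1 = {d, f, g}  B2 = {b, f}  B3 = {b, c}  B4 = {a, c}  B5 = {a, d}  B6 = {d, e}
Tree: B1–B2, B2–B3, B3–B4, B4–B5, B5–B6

No — bags containing vertex d are not connected in the tree.

A tree decomposition must satisfy three properties: every vertex lies in some bag; for every edge, both endpoints lie together in some bag; and for every vertex, the bags containing it form a connected subtree. Here bags containing vertex d are not connected in the tree, so the decomposition is invalid.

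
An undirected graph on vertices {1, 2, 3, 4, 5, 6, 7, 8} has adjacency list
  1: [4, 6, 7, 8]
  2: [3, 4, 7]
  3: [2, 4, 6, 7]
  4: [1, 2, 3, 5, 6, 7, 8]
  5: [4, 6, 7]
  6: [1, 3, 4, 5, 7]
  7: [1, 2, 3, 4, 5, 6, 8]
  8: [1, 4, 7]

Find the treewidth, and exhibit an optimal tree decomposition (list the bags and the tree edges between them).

The largest bag has 4 vertices, giving width 3; this decomposition certifies tw(G) ≤ 3. Conversely, {1, 4, 7, 8} is a clique of size 4, and the vertices of any clique must share a bag in every tree decomposition; so some bag has ≥ 4 vertices and tw(G) ≥ 3. The upper and lower bounds meet at 3, so that is the treewidth.

Treewidth 3.
One such decomposition:
Bags: B1 = {3, 4, 6, 7}  B2 = {4, 5, 6, 7}  B3 = {1, 4, 6, 7}  B4 = {1, 4, 7, 8}  B5 = {2, 3, 4, 7}
Tree: B1–B2, B2–B3, B3–B4, B1–B5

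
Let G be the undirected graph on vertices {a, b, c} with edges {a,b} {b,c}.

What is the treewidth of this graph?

1

A width-1 tree decomposition is:
Bags: B1 = {a, b}  B2 = {b, c}
Tree: B1–B2
Every bag has size at most 2, so the width is 2 − 1 = 1 and tw(G) ≤ 1. Any graph with an edge has treewidth ≥ 1, and G has the edge a–b. Therefore the treewidth is 1.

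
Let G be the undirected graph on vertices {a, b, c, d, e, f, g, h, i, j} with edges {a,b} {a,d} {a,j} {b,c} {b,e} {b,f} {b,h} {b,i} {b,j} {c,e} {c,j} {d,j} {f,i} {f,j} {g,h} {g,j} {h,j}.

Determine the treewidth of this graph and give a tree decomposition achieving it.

Each bag holds 3 vertices, so the decomposition has width 2, which upper-bounds the treewidth. On the other hand G contains the 3-clique {a, d, j}. A clique must lie in a single bag of any decomposition, so no decomposition can have width below 2. Hence tw(G) = 2 exactly.

Treewidth 2.
One optimal decomposition is:
Bags: B1 = {b, c, j}  B2 = {b, f, j}  B3 = {b, c, e}  B4 = {a, b, j}  B5 = {b, f, i}  B6 = {a, d, j}  B7 = {b, h, j}  B8 = {g, h, j}
Tree: B1–B2, B1–B3, B2–B4, B2–B5, B4–B6, B1–B7, B7–B8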